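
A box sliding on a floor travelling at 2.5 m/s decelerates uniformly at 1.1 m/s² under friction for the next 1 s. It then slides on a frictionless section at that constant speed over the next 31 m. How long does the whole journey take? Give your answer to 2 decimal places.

23.14 s

Phase 1 (decelerating): v₀ = 2.50 m/s, a = -1.1 m/s².
v = v₀ + at = 2.50 + (-1.1)(1) = 1.40 m/s
Δx = v₀t + ½at² = 2.50·1 + 0.5·-1.1·1² = 1.95 m

Phase 2 (constant speed): v₀ = 1.40 m/s, a = 0 m/s².
Constant speed: t = d/v = 31/1.40 = 22.1 s
Total time = 1.00 + 22.1 = 23.1 s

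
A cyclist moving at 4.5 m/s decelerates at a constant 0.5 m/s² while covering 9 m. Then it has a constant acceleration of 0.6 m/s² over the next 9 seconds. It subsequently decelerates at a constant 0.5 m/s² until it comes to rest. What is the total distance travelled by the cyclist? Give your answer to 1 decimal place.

Phase 1 (decelerating): v₀ = 4.50 m/s, a = -0.5 m/s².
v² = v₀² + 2aΔx = 4.50² + 2·-0.5·9 = 11.2 → v = 3.35 m/s
t = (v − v₀)/a = (3.35 − 4.50)/-0.5 = 2.29 s

Phase 2 (accelerating): v₀ = 3.35 m/s, a = 0.6 m/s².
v = v₀ + at = 3.35 + (0.6)(9) = 8.75 m/s
Δx = v₀t + ½at² = 3.35·9 + 0.5·0.6·9² = 54.5 m

Phase 3 (decelerating): v₀ = 8.75 m/s, a = -0.5 m/s².
v = v₀ + at → t = (0 − 8.75) / -0.5 = 17.5 s
v² = v₀² + 2aΔx → Δx = (0² − 8.75²)/(2·-0.5) = 76.6 m
Total distance = 9.00 + 54.5 + 76.6 = 140 m

140.1 m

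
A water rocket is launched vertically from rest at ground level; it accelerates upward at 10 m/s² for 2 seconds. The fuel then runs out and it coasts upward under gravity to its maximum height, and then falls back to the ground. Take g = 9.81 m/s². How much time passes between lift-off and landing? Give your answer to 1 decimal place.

Phase 1 (powered ascent): v₀ = 0 m/s, a = 10 m/s².
v = v₀ + at = 0 + (10)(2) = 20.0 m/s
Δx = v₀t + ½at² = 0·2 + 0.5·10·2² = 20.0 m

Phase 2 (coasting upward): v₀ = 20.0 m/s, a = -9.81 m/s².
v = v₀ + at → t = (0 − 20.0) / -9.81 = 2.04 s
v² = v₀² + 2aΔx → Δx = (0² − 20.0²)/(2·-9.81) = 20.4 m

Phase 3 (free fall): v₀ = 0 m/s, a = -9.81 m/s².
Falls 40.4 m from rest: t = √(2·40.4/9.81) = 2.87 s; v = g·t = 28.1 m/s.
Total time = 2.00 + 2.04 + 2.87 = 6.91 s

6.9 s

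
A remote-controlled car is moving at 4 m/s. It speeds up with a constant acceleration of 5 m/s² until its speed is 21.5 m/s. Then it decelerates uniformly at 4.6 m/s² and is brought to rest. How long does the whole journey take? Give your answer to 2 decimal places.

8.17 s

Phase 1 (accelerating): v₀ = 4.00 m/s, a = 5 m/s².
v = v₀ + at → t = (21.5 − 4.00) / 5 = 3.50 s
v² = v₀² + 2aΔx → Δx = (21.5² − 4.00²)/(2·5) = 44.6 m

Phase 2 (decelerating): v₀ = 21.5 m/s, a = -4.6 m/s².
v = v₀ + at → t = (0 − 21.5) / -4.6 = 4.67 s
v² = v₀² + 2aΔx → Δx = (0² − 21.5²)/(2·-4.6) = 50.2 m
Total time = 3.50 + 4.67 = 8.17 s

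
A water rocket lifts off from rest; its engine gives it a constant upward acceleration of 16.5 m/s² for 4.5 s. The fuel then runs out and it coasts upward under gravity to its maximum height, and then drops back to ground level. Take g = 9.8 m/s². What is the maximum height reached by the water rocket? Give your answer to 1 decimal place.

Phase 1 (powered ascent): v₀ = 0 m/s, a = 16.5 m/s².
v = v₀ + at = 0 + (16.5)(4.5) = 74.2 m/s
Δx = v₀t + ½at² = 0·4.5 + 0.5·16.5·4.5² = 167 m

Phase 2 (coasting upward): v₀ = 74.2 m/s, a = -9.8 m/s².
v = v₀ + at → t = (0 − 74.2) / -9.8 = 7.58 s
v² = v₀² + 2aΔx → Δx = (0² − 74.2²)/(2·-9.8) = 281 m
Maximum height = 167 + 281 = 448 m

448.3 m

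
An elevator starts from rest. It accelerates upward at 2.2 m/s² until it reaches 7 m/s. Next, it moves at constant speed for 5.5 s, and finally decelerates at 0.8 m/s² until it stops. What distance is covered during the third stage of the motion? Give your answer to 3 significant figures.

30.6 m

Phase 1 (accelerating): v₀ = 0 m/s, a = 2.2 m/s².
v = v₀ + at → t = (7 − 0) / 2.2 = 3.18 s
v² = v₀² + 2aΔx → Δx = (7² − 0²)/(2·2.2) = 11.1 m

Phase 2 (constant speed): v₀ = 7.00 m/s, a = 0 m/s².
v = v₀ + at = 7.00 + (0)(5.5) = 7.00 m/s
Δx = v₀t + ½at² = 7.00·5.5 + 0.5·0·5.5² = 38.5 m

Phase 3 (decelerating): v₀ = 7.00 m/s, a = -0.8 m/s².
v = v₀ + at → t = (0 − 7.00) / -0.8 = 8.75 s
v² = v₀² + 2aΔx → Δx = (0² − 7.00²)/(2·-0.8) = 30.6 m
Distance in phase 3 = 30.6 m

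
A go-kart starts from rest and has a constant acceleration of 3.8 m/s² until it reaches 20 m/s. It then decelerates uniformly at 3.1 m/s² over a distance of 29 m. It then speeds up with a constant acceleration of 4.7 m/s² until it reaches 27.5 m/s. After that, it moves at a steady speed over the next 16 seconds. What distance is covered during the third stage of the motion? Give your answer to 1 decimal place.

Phase 1 (accelerating): v₀ = 0 m/s, a = 3.8 m/s².
v = v₀ + at → t = (20 − 0) / 3.8 = 5.26 s
v² = v₀² + 2aΔx → Δx = (20² − 0²)/(2·3.8) = 52.6 m

Phase 2 (decelerating): v₀ = 20.0 m/s, a = -3.1 m/s².
v² = v₀² + 2aΔx = 20.0² + 2·-3.1·29 = 220 → v = 14.8 m/s
t = (v − v₀)/a = (14.8 − 20.0)/-3.1 = 1.66 s

Phase 3 (accelerating): v₀ = 14.8 m/s, a = 4.7 m/s².
v = v₀ + at → t = (27.5 − 14.8) / 4.7 = 2.69 s
v² = v₀² + 2aΔx → Δx = (27.5² − 14.8²)/(2·4.7) = 57.0 m
Distance in phase 3 = 57.0 m

57.0 m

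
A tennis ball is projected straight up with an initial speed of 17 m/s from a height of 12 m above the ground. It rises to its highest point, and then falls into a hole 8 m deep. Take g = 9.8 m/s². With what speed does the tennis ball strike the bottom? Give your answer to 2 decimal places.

26.10 m/s

Phase 1 (rising): v₀ = 17.0 m/s, a = -9.8 m/s².
v = v₀ + at → t = (0 − 17.0) / -9.8 = 1.73 s
v² = v₀² + 2aΔx → Δx = (0² − 17.0²)/(2·-9.8) = 14.7 m

Phase 2 (falling): v₀ = 0 m/s, a = -9.8 m/s².
Falls 34.7 m from rest: t = √(2·34.7/9.8) = 2.66 s; v = g·t = 26.1 m/s.
Final speed = 26.1 m/s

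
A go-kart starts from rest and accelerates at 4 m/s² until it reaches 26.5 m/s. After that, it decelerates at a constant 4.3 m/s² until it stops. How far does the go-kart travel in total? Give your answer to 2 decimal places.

169.44 m

Phase 1 (accelerating): v₀ = 0 m/s, a = 4 m/s².
v = v₀ + at → t = (26.5 − 0) / 4 = 6.62 s
v² = v₀² + 2aΔx → Δx = (26.5² − 0²)/(2·4) = 87.8 m

Phase 2 (decelerating): v₀ = 26.5 m/s, a = -4.3 m/s².
v = v₀ + at → t = (0 − 26.5) / -4.3 = 6.16 s
v² = v₀² + 2aΔx → Δx = (0² − 26.5²)/(2·-4.3) = 81.7 m
Total distance = 87.8 + 81.7 = 169 m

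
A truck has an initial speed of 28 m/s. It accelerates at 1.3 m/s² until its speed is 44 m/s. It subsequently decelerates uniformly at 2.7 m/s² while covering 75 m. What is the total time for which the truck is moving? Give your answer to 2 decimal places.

14.11 s

Phase 1 (accelerating): v₀ = 28.0 m/s, a = 1.3 m/s².
v = v₀ + at → t = (44 − 28.0) / 1.3 = 12.3 s
v² = v₀² + 2aΔx → Δx = (44² − 28.0²)/(2·1.3) = 443 m

Phase 2 (decelerating): v₀ = 44.0 m/s, a = -2.7 m/s².
v² = v₀² + 2aΔx = 44.0² + 2·-2.7·75 = 1530 → v = 39.1 m/s
t = (v − v₀)/a = (39.1 − 44.0)/-2.7 = 1.80 s
Total time = 12.3 + 1.80 = 14.1 s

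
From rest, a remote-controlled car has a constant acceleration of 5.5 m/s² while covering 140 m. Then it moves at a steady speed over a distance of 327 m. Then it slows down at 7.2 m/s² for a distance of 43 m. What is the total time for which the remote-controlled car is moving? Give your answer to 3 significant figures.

Phase 1 (accelerating): v₀ = 0 m/s, a = 5.5 m/s².
v² = v₀² + 2aΔx = 0² + 2·5.5·140 = 1540 → v = 39.2 m/s
t = (v − v₀)/a = (39.2 − 0)/5.5 = 7.14 s

Phase 2 (constant speed): v₀ = 39.2 m/s, a = 0 m/s².
Constant speed: t = d/v = 327/39.2 = 8.33 s

Phase 3 (decelerating): v₀ = 39.2 m/s, a = -7.2 m/s².
v² = v₀² + 2aΔx = 39.2² + 2·-7.2·43 = 921 → v = 30.3 m/s
t = (v − v₀)/a = (30.3 − 39.2)/-7.2 = 1.24 s
Total time = 7.14 + 8.33 + 1.24 = 16.7 s

16.7 s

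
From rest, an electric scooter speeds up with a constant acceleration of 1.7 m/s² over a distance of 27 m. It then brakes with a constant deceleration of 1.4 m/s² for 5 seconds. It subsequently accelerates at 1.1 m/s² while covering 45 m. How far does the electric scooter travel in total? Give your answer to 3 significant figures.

Phase 1 (accelerating): v₀ = 0 m/s, a = 1.7 m/s².
v² = v₀² + 2aΔx = 0² + 2·1.7·27 = 91.8 → v = 9.58 m/s
t = (v − v₀)/a = (9.58 − 0)/1.7 = 5.64 s

Phase 2 (decelerating): v₀ = 9.58 m/s, a = -1.4 m/s².
v = v₀ + at = 9.58 + (-1.4)(5) = 2.58 m/s
Δx = v₀t + ½at² = 9.58·5 + 0.5·-1.4·5² = 30.4 m

Phase 3 (accelerating): v₀ = 2.58 m/s, a = 1.1 m/s².
v² = v₀² + 2aΔx = 2.58² + 2·1.1·45 = 106 → v = 10.3 m/s
t = (v − v₀)/a = (10.3 − 2.58)/1.1 = 7.00 s
Total distance = 27.0 + 30.4 + 45.0 = 102 m

102 m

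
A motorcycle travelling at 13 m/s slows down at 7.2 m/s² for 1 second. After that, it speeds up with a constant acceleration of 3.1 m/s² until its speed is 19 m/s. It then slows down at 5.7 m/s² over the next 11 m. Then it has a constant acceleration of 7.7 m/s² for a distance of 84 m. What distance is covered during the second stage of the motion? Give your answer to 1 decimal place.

52.8 m

Phase 1 (decelerating): v₀ = 13.0 m/s, a = -7.2 m/s².
v = v₀ + at = 13.0 + (-7.2)(1) = 5.80 m/s
Δx = v₀t + ½at² = 13.0·1 + 0.5·-7.2·1² = 9.40 m

Phase 2 (accelerating): v₀ = 5.80 m/s, a = 3.1 m/s².
v = v₀ + at → t = (19 − 5.80) / 3.1 = 4.26 s
v² = v₀² + 2aΔx → Δx = (19² − 5.80²)/(2·3.1) = 52.8 m
Distance in phase 2 = 52.8 m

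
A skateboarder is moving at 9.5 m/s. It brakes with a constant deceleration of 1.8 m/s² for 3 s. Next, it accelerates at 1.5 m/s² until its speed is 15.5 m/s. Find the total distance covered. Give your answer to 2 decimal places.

94.88 m

Phase 1 (decelerating): v₀ = 9.50 m/s, a = -1.8 m/s².
v = v₀ + at = 9.50 + (-1.8)(3) = 4.10 m/s
Δx = v₀t + ½at² = 9.50·3 + 0.5·-1.8·3² = 20.4 m

Phase 2 (accelerating): v₀ = 4.10 m/s, a = 1.5 m/s².
v = v₀ + at → t = (15.5 − 4.10) / 1.5 = 7.60 s
v² = v₀² + 2aΔx → Δx = (15.5² − 4.10²)/(2·1.5) = 74.5 m
Total distance = 20.4 + 74.5 = 94.9 m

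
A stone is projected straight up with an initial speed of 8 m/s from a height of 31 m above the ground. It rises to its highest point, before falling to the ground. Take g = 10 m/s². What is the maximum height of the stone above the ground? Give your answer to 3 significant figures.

Phase 1 (rising): v₀ = 8.00 m/s, a = -10 m/s².
v = v₀ + at → t = (0 − 8.00) / -10 = 0.800 s
v² = v₀² + 2aΔx → Δx = (0² − 8.00²)/(2·-10) = 3.20 m
Maximum height = 31 + 3.20 = 34.2 m

34.2 m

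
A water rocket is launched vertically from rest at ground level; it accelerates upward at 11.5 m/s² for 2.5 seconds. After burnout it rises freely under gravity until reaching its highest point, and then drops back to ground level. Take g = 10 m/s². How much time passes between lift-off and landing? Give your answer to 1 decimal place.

Phase 1 (powered ascent): v₀ = 0 m/s, a = 11.5 m/s².
v = v₀ + at = 0 + (11.5)(2.5) = 28.8 m/s
Δx = v₀t + ½at² = 0·2.5 + 0.5·11.5·2.5² = 35.9 m

Phase 2 (coasting upward): v₀ = 28.8 m/s, a = -10 m/s².
v = v₀ + at → t = (0 − 28.8) / -10 = 2.88 s
v² = v₀² + 2aΔx → Δx = (0² − 28.8²)/(2·-10) = 41.3 m

Phase 3 (free fall): v₀ = 0 m/s, a = -10 m/s².
Falls 77.3 m from rest: t = √(2·77.3/10) = 3.93 s; v = g·t = 39.3 m/s.
Total time = 2.50 + 2.88 + 3.93 = 9.31 s

9.3 s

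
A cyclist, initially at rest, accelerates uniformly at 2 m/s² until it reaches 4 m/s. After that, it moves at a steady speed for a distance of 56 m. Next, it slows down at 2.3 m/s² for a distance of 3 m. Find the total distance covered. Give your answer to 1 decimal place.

63.0 m

Phase 1 (accelerating): v₀ = 0 m/s, a = 2 m/s².
v = v₀ + at → t = (4 − 0) / 2 = 2.00 s
v² = v₀² + 2aΔx → Δx = (4² − 0²)/(2·2) = 4.00 m

Phase 2 (constant speed): v₀ = 4.00 m/s, a = 0 m/s².
Constant speed: t = d/v = 56/4.00 = 14.0 s

Phase 3 (decelerating): v₀ = 4.00 m/s, a = -2.3 m/s².
v² = v₀² + 2aΔx = 4.00² + 2·-2.3·3 = 2.20 → v = 1.48 m/s
t = (v − v₀)/a = (1.48 − 4.00)/-2.3 = 1.09 s
Total distance = 4.00 + 56.0 + 3.00 = 63.0 m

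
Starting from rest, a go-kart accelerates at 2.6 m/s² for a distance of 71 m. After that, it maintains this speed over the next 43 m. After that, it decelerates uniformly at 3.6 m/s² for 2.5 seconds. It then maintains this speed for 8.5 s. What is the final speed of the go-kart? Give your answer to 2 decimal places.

Phase 1 (accelerating): v₀ = 0 m/s, a = 2.6 m/s².
v² = v₀² + 2aΔx = 0² + 2·2.6·71 = 369 → v = 19.2 m/s
t = (v − v₀)/a = (19.2 − 0)/2.6 = 7.39 s

Phase 2 (constant speed): v₀ = 19.2 m/s, a = 0 m/s².
Constant speed: t = d/v = 43/19.2 = 2.24 s

Phase 3 (decelerating): v₀ = 19.2 m/s, a = -3.6 m/s².
v = v₀ + at = 19.2 + (-3.6)(2.5) = 10.2 m/s
Δx = v₀t + ½at² = 19.2·2.5 + 0.5·-3.6·2.5² = 36.8 m

Phase 4 (constant speed): v₀ = 10.2 m/s, a = 0 m/s².
v = v₀ + at = 10.2 + (0)(8.5) = 10.2 m/s
Δx = v₀t + ½at² = 10.2·8.5 + 0.5·0·8.5² = 86.8 m
Final speed = 10.2 m/s

10.21 m/s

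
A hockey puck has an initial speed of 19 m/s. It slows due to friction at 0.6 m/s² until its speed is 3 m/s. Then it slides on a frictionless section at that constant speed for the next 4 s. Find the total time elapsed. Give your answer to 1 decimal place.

30.7 s

Phase 1 (decelerating): v₀ = 19.0 m/s, a = -0.6 m/s².
v = v₀ + at → t = (3 − 19.0) / -0.6 = 26.7 s
v² = v₀² + 2aΔx → Δx = (3² − 19.0²)/(2·-0.6) = 293 m

Phase 2 (constant speed): v₀ = 3.00 m/s, a = 0 m/s².
v = v₀ + at = 3.00 + (0)(4) = 3.00 m/s
Δx = v₀t + ½at² = 3.00·4 + 0.5·0·4² = 12.0 m
Total time = 26.7 + 4.00 = 30.7 s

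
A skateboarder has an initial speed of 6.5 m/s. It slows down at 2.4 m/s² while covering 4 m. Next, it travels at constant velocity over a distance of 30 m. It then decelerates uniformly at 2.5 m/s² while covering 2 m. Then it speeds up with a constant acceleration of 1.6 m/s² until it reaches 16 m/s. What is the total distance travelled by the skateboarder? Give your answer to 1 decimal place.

111.9 m

Phase 1 (decelerating): v₀ = 6.50 m/s, a = -2.4 m/s².
v² = v₀² + 2aΔx = 6.50² + 2·-2.4·4 = 23.1 → v = 4.80 m/s
t = (v − v₀)/a = (4.80 − 6.50)/-2.4 = 0.708 s

Phase 2 (constant speed): v₀ = 4.80 m/s, a = 0 m/s².
Constant speed: t = d/v = 30/4.80 = 6.25 s

Phase 3 (decelerating): v₀ = 4.80 m/s, a = -2.5 m/s².
v² = v₀² + 2aΔx = 4.80² + 2·-2.5·2 = 13.0 → v = 3.61 m/s
t = (v − v₀)/a = (3.61 − 4.80)/-2.5 = 0.475 s

Phase 4 (accelerating): v₀ = 3.61 m/s, a = 1.6 m/s².
v = v₀ + at → t = (16 − 3.61) / 1.6 = 7.74 s
v² = v₀² + 2aΔx → Δx = (16² − 3.61²)/(2·1.6) = 75.9 m
Total distance = 4.00 + 30.0 + 2.00 + 75.9 = 112 m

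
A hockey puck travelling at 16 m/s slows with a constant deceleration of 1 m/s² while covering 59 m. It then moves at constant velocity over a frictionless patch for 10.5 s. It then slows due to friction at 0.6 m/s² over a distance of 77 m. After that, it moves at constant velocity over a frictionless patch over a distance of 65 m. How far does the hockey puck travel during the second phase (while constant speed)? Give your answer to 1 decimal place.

Phase 1 (decelerating): v₀ = 16.0 m/s, a = -1 m/s².
v² = v₀² + 2aΔx = 16.0² + 2·-1·59 = 138 → v = 11.7 m/s
t = (v − v₀)/a = (11.7 − 16.0)/-1 = 4.25 s

Phase 2 (constant speed): v₀ = 11.7 m/s, a = 0 m/s².
v = v₀ + at = 11.7 + (0)(10.5) = 11.7 m/s
Δx = v₀t + ½at² = 11.7·10.5 + 0.5·0·10.5² = 123 m
Distance in phase 2 = 123 m

123.3 m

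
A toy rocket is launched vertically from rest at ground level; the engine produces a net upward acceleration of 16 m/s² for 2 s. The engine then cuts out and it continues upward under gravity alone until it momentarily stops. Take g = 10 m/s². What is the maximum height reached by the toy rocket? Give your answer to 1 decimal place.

83.2 m

Phase 1 (powered ascent): v₀ = 0 m/s, a = 16 m/s².
v = v₀ + at = 0 + (16)(2) = 32.0 m/s
Δx = v₀t + ½at² = 0·2 + 0.5·16·2² = 32.0 m

Phase 2 (coasting upward): v₀ = 32.0 m/s, a = -10 m/s².
v = v₀ + at → t = (0 − 32.0) / -10 = 3.20 s
v² = v₀² + 2aΔx → Δx = (0² − 32.0²)/(2·-10) = 51.2 m
Maximum height = 32.0 + 51.2 = 83.2 m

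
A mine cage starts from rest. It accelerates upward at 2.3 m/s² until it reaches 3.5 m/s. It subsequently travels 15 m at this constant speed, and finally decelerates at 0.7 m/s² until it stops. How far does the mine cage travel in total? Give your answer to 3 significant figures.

26.4 m

Phase 1 (accelerating): v₀ = 0 m/s, a = 2.3 m/s².
v = v₀ + at → t = (3.5 − 0) / 2.3 = 1.52 s
v² = v₀² + 2aΔx → Δx = (3.5² − 0²)/(2·2.3) = 2.66 m

Phase 2 (constant speed): v₀ = 3.50 m/s, a = 0 m/s².
Constant speed: t = d/v = 15/3.50 = 4.29 s

Phase 3 (decelerating): v₀ = 3.50 m/s, a = -0.7 m/s².
v = v₀ + at → t = (0 − 3.50) / -0.7 = 5.00 s
v² = v₀² + 2aΔx → Δx = (0² − 3.50²)/(2·-0.7) = 8.75 m
Total distance = 2.66 + 15.0 + 8.75 = 26.4 m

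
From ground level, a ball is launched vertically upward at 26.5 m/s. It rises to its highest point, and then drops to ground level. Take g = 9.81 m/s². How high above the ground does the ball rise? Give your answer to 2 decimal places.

Phase 1 (rising): v₀ = 26.5 m/s, a = -9.81 m/s².
v = v₀ + at → t = (0 − 26.5) / -9.81 = 2.70 s
v² = v₀² + 2aΔx → Δx = (0² − 26.5²)/(2·-9.81) = 35.8 m
Maximum height = 35.8 m

35.79 m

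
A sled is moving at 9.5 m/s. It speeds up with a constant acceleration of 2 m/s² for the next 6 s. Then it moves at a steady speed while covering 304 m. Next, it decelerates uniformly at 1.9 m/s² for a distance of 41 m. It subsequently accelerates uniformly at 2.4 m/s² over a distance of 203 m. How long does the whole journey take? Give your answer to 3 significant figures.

29.9 s

Phase 1 (accelerating): v₀ = 9.50 m/s, a = 2 m/s².
v = v₀ + at = 9.50 + (2)(6) = 21.5 m/s
Δx = v₀t + ½at² = 9.50·6 + 0.5·2·6² = 93.0 m

Phase 2 (constant speed): v₀ = 21.5 m/s, a = 0 m/s².
Constant speed: t = d/v = 304/21.5 = 14.1 s

Phase 3 (decelerating): v₀ = 21.5 m/s, a = -1.9 m/s².
v² = v₀² + 2aΔx = 21.5² + 2·-1.9·41 = 306 → v = 17.5 m/s
t = (v − v₀)/a = (17.5 − 21.5)/-1.9 = 2.10 s

Phase 4 (accelerating): v₀ = 17.5 m/s, a = 2.4 m/s².
v² = v₀² + 2aΔx = 17.5² + 2·2.4·203 = 1280 → v = 35.8 m/s
t = (v − v₀)/a = (35.8 − 17.5)/2.4 = 7.62 s
Total time = 6.00 + 14.1 + 2.10 + 7.62 = 29.9 s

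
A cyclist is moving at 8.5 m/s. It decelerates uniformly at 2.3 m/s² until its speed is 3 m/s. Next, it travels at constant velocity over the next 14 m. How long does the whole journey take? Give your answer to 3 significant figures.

Phase 1 (decelerating): v₀ = 8.50 m/s, a = -2.3 m/s².
v = v₀ + at → t = (3 − 8.50) / -2.3 = 2.39 s
v² = v₀² + 2aΔx → Δx = (3² − 8.50²)/(2·-2.3) = 13.8 m

Phase 2 (constant speed): v₀ = 3.00 m/s, a = 0 m/s².
Constant speed: t = d/v = 14/3.00 = 4.67 s
Total time = 2.39 + 4.67 = 7.06 s

7.06 s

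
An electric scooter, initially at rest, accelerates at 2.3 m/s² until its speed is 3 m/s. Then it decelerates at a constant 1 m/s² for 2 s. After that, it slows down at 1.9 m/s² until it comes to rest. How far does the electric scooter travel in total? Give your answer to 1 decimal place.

6.2 m

Phase 1 (accelerating): v₀ = 0 m/s, a = 2.3 m/s².
v = v₀ + at → t = (3 − 0) / 2.3 = 1.30 s
v² = v₀² + 2aΔx → Δx = (3² − 0²)/(2·2.3) = 1.96 m

Phase 2 (decelerating): v₀ = 3.00 m/s, a = -1 m/s².
v = v₀ + at = 3.00 + (-1)(2) = 1.00 m/s
Δx = v₀t + ½at² = 3.00·2 + 0.5·-1·2² = 4.00 m

Phase 3 (decelerating): v₀ = 1.00 m/s, a = -1.9 m/s².
v = v₀ + at → t = (0 − 1.00) / -1.9 = 0.526 s
v² = v₀² + 2aΔx → Δx = (0² − 1.00²)/(2·-1.9) = 0.263 m
Total distance = 1.96 + 4.00 + 0.263 = 6.22 m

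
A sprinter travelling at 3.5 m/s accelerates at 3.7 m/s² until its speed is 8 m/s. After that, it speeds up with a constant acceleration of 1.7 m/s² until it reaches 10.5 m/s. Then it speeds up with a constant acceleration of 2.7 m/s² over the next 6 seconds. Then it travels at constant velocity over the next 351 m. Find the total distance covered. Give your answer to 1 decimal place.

483.2 m

Phase 1 (accelerating): v₀ = 3.50 m/s, a = 3.7 m/s².
v = v₀ + at → t = (8 − 3.50) / 3.7 = 1.22 s
v² = v₀² + 2aΔx → Δx = (8² − 3.50²)/(2·3.7) = 6.99 m

Phase 2 (accelerating): v₀ = 8.00 m/s, a = 1.7 m/s².
v = v₀ + at → t = (10.5 − 8.00) / 1.7 = 1.47 s
v² = v₀² + 2aΔx → Δx = (10.5² − 8.00²)/(2·1.7) = 13.6 m

Phase 3 (accelerating): v₀ = 10.5 m/s, a = 2.7 m/s².
v = v₀ + at = 10.5 + (2.7)(6) = 26.7 m/s
Δx = v₀t + ½at² = 10.5·6 + 0.5·2.7·6² = 112 m

Phase 4 (constant speed): v₀ = 26.7 m/s, a = 0 m/s².
Constant speed: t = d/v = 351/26.7 = 13.1 s
Total distance = 6.99 + 13.6 + 112 + 351 = 483 m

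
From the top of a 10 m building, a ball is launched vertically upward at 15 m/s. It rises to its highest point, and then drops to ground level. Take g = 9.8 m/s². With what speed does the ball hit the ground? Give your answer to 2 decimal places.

20.52 m/s

Phase 1 (rising): v₀ = 15.0 m/s, a = -9.8 m/s².
v = v₀ + at → t = (0 − 15.0) / -9.8 = 1.53 s
v² = v₀² + 2aΔx → Δx = (0² − 15.0²)/(2·-9.8) = 11.5 m

Phase 2 (falling): v₀ = 0 m/s, a = -9.8 m/s².
Falls 21.5 m from rest: t = √(2·21.5/9.8) = 2.09 s; v = g·t = 20.5 m/s.
Final speed = 20.5 m/s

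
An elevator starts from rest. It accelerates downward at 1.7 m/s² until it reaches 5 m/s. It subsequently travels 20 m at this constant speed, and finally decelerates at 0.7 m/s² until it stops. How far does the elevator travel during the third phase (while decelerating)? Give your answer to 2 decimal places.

17.86 m

Phase 1 (accelerating): v₀ = 0 m/s, a = 1.7 m/s².
v = v₀ + at → t = (5 − 0) / 1.7 = 2.94 s
v² = v₀² + 2aΔx → Δx = (5² − 0²)/(2·1.7) = 7.35 m

Phase 2 (constant speed): v₀ = 5.00 m/s, a = 0 m/s².
Constant speed: t = d/v = 20/5.00 = 4.00 s

Phase 3 (decelerating): v₀ = 5.00 m/s, a = -0.7 m/s².
v = v₀ + at → t = (0 − 5.00) / -0.7 = 7.14 s
v² = v₀² + 2aΔx → Δx = (0² − 5.00²)/(2·-0.7) = 17.9 m
Distance in phase 3 = 17.9 m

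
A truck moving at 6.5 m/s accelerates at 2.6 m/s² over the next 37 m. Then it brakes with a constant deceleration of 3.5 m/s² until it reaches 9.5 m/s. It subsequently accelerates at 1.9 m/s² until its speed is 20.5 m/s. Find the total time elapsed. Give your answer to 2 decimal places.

10.84 s

Phase 1 (accelerating): v₀ = 6.50 m/s, a = 2.6 m/s².
v² = v₀² + 2aΔx = 6.50² + 2·2.6·37 = 235 → v = 15.3 m/s
t = (v − v₀)/a = (15.3 − 6.50)/2.6 = 3.39 s

Phase 2 (decelerating): v₀ = 15.3 m/s, a = -3.5 m/s².
v = v₀ + at → t = (9.5 − 15.3) / -3.5 = 1.66 s
v² = v₀² + 2aΔx → Δx = (9.5² − 15.3²)/(2·-3.5) = 20.6 m

Phase 3 (accelerating): v₀ = 9.50 m/s, a = 1.9 m/s².
v = v₀ + at → t = (20.5 − 9.50) / 1.9 = 5.79 s
v² = v₀² + 2aΔx → Δx = (20.5² − 9.50²)/(2·1.9) = 86.8 m
Total time = 3.39 + 1.66 + 5.79 = 10.8 s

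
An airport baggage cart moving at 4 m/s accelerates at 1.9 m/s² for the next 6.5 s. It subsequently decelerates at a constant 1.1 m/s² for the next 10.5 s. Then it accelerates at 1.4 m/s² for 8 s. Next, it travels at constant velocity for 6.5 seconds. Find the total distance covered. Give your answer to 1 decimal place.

Phase 1 (accelerating): v₀ = 4.00 m/s, a = 1.9 m/s².
v = v₀ + at = 4.00 + (1.9)(6.5) = 16.4 m/s
Δx = v₀t + ½at² = 4.00·6.5 + 0.5·1.9·6.5² = 66.1 m

Phase 2 (decelerating): v₀ = 16.4 m/s, a = -1.1 m/s².
v = v₀ + at = 16.4 + (-1.1)(10.5) = 4.80 m/s
Δx = v₀t + ½at² = 16.4·10.5 + 0.5·-1.1·10.5² = 111 m

Phase 3 (accelerating): v₀ = 4.80 m/s, a = 1.4 m/s².
v = v₀ + at = 4.80 + (1.4)(8) = 16.0 m/s
Δx = v₀t + ½at² = 4.80·8 + 0.5·1.4·8² = 83.2 m

Phase 4 (constant speed): v₀ = 16.0 m/s, a = 0 m/s².
v = v₀ + at = 16.0 + (0)(6.5) = 16.0 m/s
Δx = v₀t + ½at² = 16.0·6.5 + 0.5·0·6.5² = 104 m
Total distance = 66.1 + 111 + 83.2 + 104 = 364 m

364.4 m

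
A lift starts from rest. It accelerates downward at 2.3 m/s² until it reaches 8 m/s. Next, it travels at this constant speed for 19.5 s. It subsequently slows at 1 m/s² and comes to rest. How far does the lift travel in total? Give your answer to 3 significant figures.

Phase 1 (accelerating): v₀ = 0 m/s, a = 2.3 m/s².
v = v₀ + at → t = (8 − 0) / 2.3 = 3.48 s
v² = v₀² + 2aΔx → Δx = (8² − 0²)/(2·2.3) = 13.9 m

Phase 2 (constant speed): v₀ = 8.00 m/s, a = 0 m/s².
v = v₀ + at = 8.00 + (0)(19.5) = 8.00 m/s
Δx = v₀t + ½at² = 8.00·19.5 + 0.5·0·19.5² = 156 m

Phase 3 (decelerating): v₀ = 8.00 m/s, a = -1 m/s².
v = v₀ + at → t = (0 − 8.00) / -1 = 8.00 s
v² = v₀² + 2aΔx → Δx = (0² − 8.00²)/(2·-1) = 32.0 m
Total distance = 13.9 + 156 + 32.0 = 202 m

202 m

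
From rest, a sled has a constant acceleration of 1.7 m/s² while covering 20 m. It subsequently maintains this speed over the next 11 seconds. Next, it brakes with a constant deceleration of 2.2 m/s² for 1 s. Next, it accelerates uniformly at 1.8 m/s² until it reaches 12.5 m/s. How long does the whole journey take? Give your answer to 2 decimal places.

Phase 1 (accelerating): v₀ = 0 m/s, a = 1.7 m/s².
v² = v₀² + 2aΔx = 0² + 2·1.7·20 = 68.0 → v = 8.25 m/s
t = (v − v₀)/a = (8.25 − 0)/1.7 = 4.85 s

Phase 2 (constant speed): v₀ = 8.25 m/s, a = 0 m/s².
v = v₀ + at = 8.25 + (0)(11) = 8.25 m/s
Δx = v₀t + ½at² = 8.25·11 + 0.5·0·11² = 90.7 m

Phase 3 (decelerating): v₀ = 8.25 m/s, a = -2.2 m/s².
v = v₀ + at = 8.25 + (-2.2)(1) = 6.05 m/s
Δx = v₀t + ½at² = 8.25·1 + 0.5·-2.2·1² = 7.15 m

Phase 4 (accelerating): v₀ = 6.05 m/s, a = 1.8 m/s².
v = v₀ + at → t = (12.5 − 6.05) / 1.8 = 3.59 s
v² = v₀² + 2aΔx → Δx = (12.5² − 6.05²)/(2·1.8) = 33.2 m
Total time = 4.85 + 11.0 + 1.00 + 3.59 = 20.4 s

20.44 s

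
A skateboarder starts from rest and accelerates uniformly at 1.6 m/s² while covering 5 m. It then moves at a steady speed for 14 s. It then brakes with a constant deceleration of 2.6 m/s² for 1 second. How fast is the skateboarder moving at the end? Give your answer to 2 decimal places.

1.40 m/s

Phase 1 (accelerating): v₀ = 0 m/s, a = 1.6 m/s².
v² = v₀² + 2aΔx = 0² + 2·1.6·5 = 16.0 → v = 4.00 m/s
t = (v − v₀)/a = (4.00 − 0)/1.6 = 2.50 s

Phase 2 (constant speed): v₀ = 4.00 m/s, a = 0 m/s².
v = v₀ + at = 4.00 + (0)(14) = 4.00 m/s
Δx = v₀t + ½at² = 4.00·14 + 0.5·0·14² = 56.0 m

Phase 3 (decelerating): v₀ = 4.00 m/s, a = -2.6 m/s².
v = v₀ + at = 4.00 + (-2.6)(1) = 1.40 m/s
Δx = v₀t + ½at² = 4.00·1 + 0.5·-2.6·1² = 2.70 m
Final speed = 1.40 m/s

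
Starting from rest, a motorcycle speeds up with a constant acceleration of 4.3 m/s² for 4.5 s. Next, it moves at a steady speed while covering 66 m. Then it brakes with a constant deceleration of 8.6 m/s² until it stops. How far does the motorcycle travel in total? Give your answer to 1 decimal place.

131.3 m

Phase 1 (accelerating): v₀ = 0 m/s, a = 4.3 m/s².
v = v₀ + at = 0 + (4.3)(4.5) = 19.3 m/s
Δx = v₀t + ½at² = 0·4.5 + 0.5·4.3·4.5² = 43.5 m

Phase 2 (constant speed): v₀ = 19.3 m/s, a = 0 m/s².
Constant speed: t = d/v = 66/19.3 = 3.41 s

Phase 3 (decelerating): v₀ = 19.3 m/s, a = -8.6 m/s².
v = v₀ + at → t = (0 − 19.3) / -8.6 = 2.25 s
v² = v₀² + 2aΔx → Δx = (0² − 19.3²)/(2·-8.6) = 21.8 m
Total distance = 43.5 + 66.0 + 21.8 = 131 m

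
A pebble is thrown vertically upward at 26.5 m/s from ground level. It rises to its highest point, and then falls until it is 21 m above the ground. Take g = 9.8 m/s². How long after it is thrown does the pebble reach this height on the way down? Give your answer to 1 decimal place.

Phase 1 (rising): v₀ = 26.5 m/s, a = -9.8 m/s².
v = v₀ + at → t = (0 − 26.5) / -9.8 = 2.70 s
v² = v₀² + 2aΔx → Δx = (0² − 26.5²)/(2·-9.8) = 35.8 m

Phase 2 (falling): v₀ = 0 m/s, a = -9.8 m/s².
Falls 14.8 m from rest: t = √(2·14.8/9.8) = 1.74 s; v = g·t = 17.0 m/s.
Total time = 2.70 + 1.74 = 4.44 s

4.4 s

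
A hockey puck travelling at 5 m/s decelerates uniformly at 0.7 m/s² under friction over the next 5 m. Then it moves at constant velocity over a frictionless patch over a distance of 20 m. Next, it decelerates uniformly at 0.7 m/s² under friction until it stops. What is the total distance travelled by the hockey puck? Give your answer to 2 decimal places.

37.86 m

Phase 1 (decelerating): v₀ = 5.00 m/s, a = -0.7 m/s².
v² = v₀² + 2aΔx = 5.00² + 2·-0.7·5 = 18.0 → v = 4.24 m/s
t = (v − v₀)/a = (4.24 − 5.00)/-0.7 = 1.08 s

Phase 2 (constant speed): v₀ = 4.24 m/s, a = 0 m/s².
Constant speed: t = d/v = 20/4.24 = 4.71 s

Phase 3 (decelerating): v₀ = 4.24 m/s, a = -0.7 m/s².
v = v₀ + at → t = (0 − 4.24) / -0.7 = 6.06 s
v² = v₀² + 2aΔx → Δx = (0² − 4.24²)/(2·-0.7) = 12.9 m
Total distance = 5.00 + 20.0 + 12.9 = 37.9 m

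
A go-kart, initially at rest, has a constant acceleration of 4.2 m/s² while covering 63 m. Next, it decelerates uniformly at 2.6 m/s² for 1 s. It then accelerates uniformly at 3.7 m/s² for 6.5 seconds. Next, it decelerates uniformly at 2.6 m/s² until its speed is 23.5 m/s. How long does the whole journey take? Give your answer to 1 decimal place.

21.0 s

Phase 1 (accelerating): v₀ = 0 m/s, a = 4.2 m/s².
v² = v₀² + 2aΔx = 0² + 2·4.2·63 = 529 → v = 23.0 m/s
t = (v − v₀)/a = (23.0 − 0)/4.2 = 5.48 s

Phase 2 (decelerating): v₀ = 23.0 m/s, a = -2.6 m/s².
v = v₀ + at = 23.0 + (-2.6)(1) = 20.4 m/s
Δx = v₀t + ½at² = 23.0·1 + 0.5·-2.6·1² = 21.7 m

Phase 3 (accelerating): v₀ = 20.4 m/s, a = 3.7 m/s².
v = v₀ + at = 20.4 + (3.7)(6.5) = 44.5 m/s
Δx = v₀t + ½at² = 20.4·6.5 + 0.5·3.7·6.5² = 211 m

Phase 4 (decelerating): v₀ = 44.5 m/s, a = -2.6 m/s².
v = v₀ + at → t = (23.5 − 44.5) / -2.6 = 8.06 s
v² = v₀² + 2aΔx → Δx = (23.5² − 44.5²)/(2·-2.6) = 274 m
Total time = 5.48 + 1.00 + 6.50 + 8.06 = 21.0 s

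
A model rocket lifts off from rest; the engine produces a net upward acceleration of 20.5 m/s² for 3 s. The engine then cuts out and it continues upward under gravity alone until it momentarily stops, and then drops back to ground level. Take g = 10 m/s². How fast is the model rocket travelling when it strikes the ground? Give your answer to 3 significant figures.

75.0 m/s

Phase 1 (powered ascent): v₀ = 0 m/s, a = 20.5 m/s².
v = v₀ + at = 0 + (20.5)(3) = 61.5 m/s
Δx = v₀t + ½at² = 0·3 + 0.5·20.5·3² = 92.2 m

Phase 2 (coasting upward): v₀ = 61.5 m/s, a = -10 m/s².
v = v₀ + at → t = (0 − 61.5) / -10 = 6.15 s
v² = v₀² + 2aΔx → Δx = (0² − 61.5²)/(2·-10) = 189 m

Phase 3 (free fall): v₀ = 0 m/s, a = -10 m/s².
Falls 281 m from rest: t = √(2·281/10) = 7.50 s; v = g·t = 75.0 m/s.
Impact speed = 75.0 m/s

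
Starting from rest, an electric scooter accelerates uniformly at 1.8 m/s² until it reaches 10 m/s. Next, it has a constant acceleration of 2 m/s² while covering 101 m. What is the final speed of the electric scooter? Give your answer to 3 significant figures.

Phase 1 (accelerating): v₀ = 0 m/s, a = 1.8 m/s².
v = v₀ + at → t = (10 − 0) / 1.8 = 5.56 s
v² = v₀² + 2aΔx → Δx = (10² − 0²)/(2·1.8) = 27.8 m

Phase 2 (accelerating): v₀ = 10.0 m/s, a = 2 m/s².
v² = v₀² + 2aΔx = 10.0² + 2·2·101 = 504 → v = 22.4 m/s
t = (v − v₀)/a = (22.4 − 10.0)/2 = 6.22 s
Final speed = 22.4 m/s

22.4 m/s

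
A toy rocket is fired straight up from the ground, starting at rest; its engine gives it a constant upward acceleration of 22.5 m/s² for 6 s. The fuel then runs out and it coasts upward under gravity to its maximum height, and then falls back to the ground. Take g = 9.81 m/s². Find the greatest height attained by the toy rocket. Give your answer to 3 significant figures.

Phase 1 (powered ascent): v₀ = 0 m/s, a = 22.5 m/s².
v = v₀ + at = 0 + (22.5)(6) = 135 m/s
Δx = v₀t + ½at² = 0·6 + 0.5·22.5·6² = 405 m

Phase 2 (coasting upward): v₀ = 135 m/s, a = -9.81 m/s².
v = v₀ + at → t = (0 − 135) / -9.81 = 13.8 s
v² = v₀² + 2aΔx → Δx = (0² − 135²)/(2·-9.81) = 929 m
Maximum height = 405 + 929 = 1330 m

1330 m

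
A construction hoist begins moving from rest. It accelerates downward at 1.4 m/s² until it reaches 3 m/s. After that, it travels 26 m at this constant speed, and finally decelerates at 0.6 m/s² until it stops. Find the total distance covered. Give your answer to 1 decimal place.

Phase 1 (accelerating): v₀ = 0 m/s, a = 1.4 m/s².
v = v₀ + at → t = (3 − 0) / 1.4 = 2.14 s
v² = v₀² + 2aΔx → Δx = (3² − 0²)/(2·1.4) = 3.21 m

Phase 2 (constant speed): v₀ = 3.00 m/s, a = 0 m/s².
Constant speed: t = d/v = 26/3.00 = 8.67 s

Phase 3 (decelerating): v₀ = 3.00 m/s, a = -0.6 m/s².
v = v₀ + at → t = (0 − 3.00) / -0.6 = 5.00 s
v² = v₀² + 2aΔx → Δx = (0² − 3.00²)/(2·-0.6) = 7.50 m
Total distance = 3.21 + 26.0 + 7.50 = 36.7 m

36.7 m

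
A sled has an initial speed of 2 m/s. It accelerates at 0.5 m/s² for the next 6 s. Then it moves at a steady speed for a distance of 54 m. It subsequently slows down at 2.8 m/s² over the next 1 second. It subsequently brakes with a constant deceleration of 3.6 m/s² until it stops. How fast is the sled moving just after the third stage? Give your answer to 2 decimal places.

Phase 1 (accelerating): v₀ = 2.00 m/s, a = 0.5 m/s².
v = v₀ + at = 2.00 + (0.5)(6) = 5.00 m/s
Δx = v₀t + ½at² = 2.00·6 + 0.5·0.5·6² = 21.0 m

Phase 2 (constant speed): v₀ = 5.00 m/s, a = 0 m/s².
Constant speed: t = d/v = 54/5.00 = 10.8 s

Phase 3 (decelerating): v₀ = 5.00 m/s, a = -2.8 m/s².
v = v₀ + at = 5.00 + (-2.8)(1) = 2.20 m/s
Δx = v₀t + ½at² = 5.00·1 + 0.5·-2.8·1² = 3.60 m
Speed at end of phase 3 = 2.20 m/s

2.20 m/s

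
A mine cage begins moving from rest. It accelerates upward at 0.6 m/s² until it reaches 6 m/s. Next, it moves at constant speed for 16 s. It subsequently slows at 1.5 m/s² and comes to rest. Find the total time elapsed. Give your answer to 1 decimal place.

Phase 1 (accelerating): v₀ = 0 m/s, a = 0.6 m/s².
v = v₀ + at → t = (6 − 0) / 0.6 = 10.0 s
v² = v₀² + 2aΔx → Δx = (6² − 0²)/(2·0.6) = 30.0 m

Phase 2 (constant speed): v₀ = 6.00 m/s, a = 0 m/s².
v = v₀ + at = 6.00 + (0)(16) = 6.00 m/s
Δx = v₀t + ½at² = 6.00·16 + 0.5·0·16² = 96.0 m

Phase 3 (decelerating): v₀ = 6.00 m/s, a = -1.5 m/s².
v = v₀ + at → t = (0 − 6.00) / -1.5 = 4.00 s
v² = v₀² + 2aΔx → Δx = (0² − 6.00²)/(2·-1.5) = 12.0 m
Total time = 10.0 + 16.0 + 4.00 = 30.0 s

30.0 s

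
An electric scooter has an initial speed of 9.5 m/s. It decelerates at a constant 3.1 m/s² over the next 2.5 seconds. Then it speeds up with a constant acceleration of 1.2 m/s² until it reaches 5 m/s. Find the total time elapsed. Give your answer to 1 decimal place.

Phase 1 (decelerating): v₀ = 9.50 m/s, a = -3.1 m/s².
v = v₀ + at = 9.50 + (-3.1)(2.5) = 1.75 m/s
Δx = v₀t + ½at² = 9.50·2.5 + 0.5·-3.1·2.5² = 14.1 m

Phase 2 (accelerating): v₀ = 1.75 m/s, a = 1.2 m/s².
v = v₀ + at → t = (5 − 1.75) / 1.2 = 2.71 s
v² = v₀² + 2aΔx → Δx = (5² − 1.75²)/(2·1.2) = 9.14 m
Total time = 2.50 + 2.71 = 5.21 s

5.2 s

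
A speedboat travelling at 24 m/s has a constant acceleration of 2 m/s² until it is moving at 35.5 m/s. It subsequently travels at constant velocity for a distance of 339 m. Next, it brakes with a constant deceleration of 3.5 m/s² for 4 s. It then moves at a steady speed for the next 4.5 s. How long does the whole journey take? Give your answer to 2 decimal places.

23.80 s

Phase 1 (accelerating): v₀ = 24.0 m/s, a = 2 m/s².
v = v₀ + at → t = (35.5 − 24.0) / 2 = 5.75 s
v² = v₀² + 2aΔx → Δx = (35.5² − 24.0²)/(2·2) = 171 m

Phase 2 (constant speed): v₀ = 35.5 m/s, a = 0 m/s².
Constant speed: t = d/v = 339/35.5 = 9.55 s

Phase 3 (decelerating): v₀ = 35.5 m/s, a = -3.5 m/s².
v = v₀ + at = 35.5 + (-3.5)(4) = 21.5 m/s
Δx = v₀t + ½at² = 35.5·4 + 0.5·-3.5·4² = 114 m

Phase 4 (constant speed): v₀ = 21.5 m/s, a = 0 m/s².
v = v₀ + at = 21.5 + (0)(4.5) = 21.5 m/s
Δx = v₀t + ½at² = 21.5·4.5 + 0.5·0·4.5² = 96.8 m
Total time = 5.75 + 9.55 + 4.00 + 4.50 = 23.8 s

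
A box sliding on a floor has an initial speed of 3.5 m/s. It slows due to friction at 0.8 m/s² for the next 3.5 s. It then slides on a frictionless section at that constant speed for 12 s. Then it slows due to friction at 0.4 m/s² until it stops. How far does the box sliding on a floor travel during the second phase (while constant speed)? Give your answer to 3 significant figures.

8.40 m

Phase 1 (decelerating): v₀ = 3.50 m/s, a = -0.8 m/s².
v = v₀ + at = 3.50 + (-0.8)(3.5) = 0.700 m/s
Δx = v₀t + ½at² = 3.50·3.5 + 0.5·-0.8·3.5² = 7.35 m

Phase 2 (constant speed): v₀ = 0.700 m/s, a = 0 m/s².
v = v₀ + at = 0.700 + (0)(12) = 0.700 m/s
Δx = v₀t + ½at² = 0.700·12 + 0.5·0·12² = 8.40 m
Distance in phase 2 = 8.40 m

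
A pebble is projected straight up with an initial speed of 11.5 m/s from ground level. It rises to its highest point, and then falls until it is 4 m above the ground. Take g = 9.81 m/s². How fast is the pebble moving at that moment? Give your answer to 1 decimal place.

7.3 m/s

Phase 1 (rising): v₀ = 11.5 m/s, a = -9.81 m/s².
v = v₀ + at → t = (0 − 11.5) / -9.81 = 1.17 s
v² = v₀² + 2aΔx → Δx = (0² − 11.5²)/(2·-9.81) = 6.74 m

Phase 2 (falling): v₀ = 0 m/s, a = -9.81 m/s².
Falls 2.74 m from rest: t = √(2·2.74/9.81) = 0.747 s; v = g·t = 7.33 m/s.
Final speed = 7.33 m/s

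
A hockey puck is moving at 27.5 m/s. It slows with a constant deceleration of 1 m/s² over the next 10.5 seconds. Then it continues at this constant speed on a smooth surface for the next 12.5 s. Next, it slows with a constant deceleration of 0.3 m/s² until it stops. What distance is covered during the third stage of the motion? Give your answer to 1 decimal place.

481.7 m

Phase 1 (decelerating): v₀ = 27.5 m/s, a = -1 m/s².
v = v₀ + at = 27.5 + (-1)(10.5) = 17.0 m/s
Δx = v₀t + ½at² = 27.5·10.5 + 0.5·-1·10.5² = 234 m

Phase 2 (constant speed): v₀ = 17.0 m/s, a = 0 m/s².
v = v₀ + at = 17.0 + (0)(12.5) = 17.0 m/s
Δx = v₀t + ½at² = 17.0·12.5 + 0.5·0·12.5² = 212 m

Phase 3 (decelerating): v₀ = 17.0 m/s, a = -0.3 m/s².
v = v₀ + at → t = (0 − 17.0) / -0.3 = 56.7 s
v² = v₀² + 2aΔx → Δx = (0² − 17.0²)/(2·-0.3) = 482 m
Distance in phase 3 = 482 m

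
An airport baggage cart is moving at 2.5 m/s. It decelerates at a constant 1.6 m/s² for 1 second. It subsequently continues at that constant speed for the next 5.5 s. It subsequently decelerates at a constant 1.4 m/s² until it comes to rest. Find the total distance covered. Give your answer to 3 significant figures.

Phase 1 (decelerating): v₀ = 2.50 m/s, a = -1.6 m/s².
v = v₀ + at = 2.50 + (-1.6)(1) = 0.900 m/s
Δx = v₀t + ½at² = 2.50·1 + 0.5·-1.6·1² = 1.70 m

Phase 2 (constant speed): v₀ = 0.900 m/s, a = 0 m/s².
v = v₀ + at = 0.900 + (0)(5.5) = 0.900 m/s
Δx = v₀t + ½at² = 0.900·5.5 + 0.5·0·5.5² = 4.95 m

Phase 3 (decelerating): v₀ = 0.900 m/s, a = -1.4 m/s².
v = v₀ + at → t = (0 − 0.900) / -1.4 = 0.643 s
v² = v₀² + 2aΔx → Δx = (0² − 0.900²)/(2·-1.4) = 0.289 m
Total distance = 1.70 + 4.95 + 0.289 = 6.94 m

6.94 m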